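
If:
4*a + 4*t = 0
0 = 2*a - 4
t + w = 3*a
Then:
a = 2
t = -2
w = 8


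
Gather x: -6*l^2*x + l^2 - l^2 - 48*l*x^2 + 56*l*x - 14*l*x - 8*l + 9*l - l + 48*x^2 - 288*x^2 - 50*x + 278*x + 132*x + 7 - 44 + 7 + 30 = x^2*(-48*l - 240) + x*(-6*l^2 + 42*l + 360)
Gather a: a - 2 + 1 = a - 1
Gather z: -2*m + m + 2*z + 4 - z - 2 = -m + z + 2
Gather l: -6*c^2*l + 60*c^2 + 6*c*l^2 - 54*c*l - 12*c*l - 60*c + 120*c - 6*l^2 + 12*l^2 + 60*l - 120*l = 60*c^2 + 60*c + l^2*(6*c + 6) + l*(-6*c^2 - 66*c - 60)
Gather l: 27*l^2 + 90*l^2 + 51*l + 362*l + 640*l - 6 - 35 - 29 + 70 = 117*l^2 + 1053*l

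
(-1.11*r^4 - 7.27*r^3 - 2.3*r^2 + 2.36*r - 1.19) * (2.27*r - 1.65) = -2.5197*r^5 - 14.6714*r^4 + 6.7745*r^3 + 9.1522*r^2 - 6.5953*r + 1.9635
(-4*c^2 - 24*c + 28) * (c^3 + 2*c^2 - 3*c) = -4*c^5 - 32*c^4 - 8*c^3 + 128*c^2 - 84*c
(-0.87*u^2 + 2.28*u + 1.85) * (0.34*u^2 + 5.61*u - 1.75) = -0.2958*u^4 - 4.1055*u^3 + 14.9423*u^2 + 6.3885*u - 3.2375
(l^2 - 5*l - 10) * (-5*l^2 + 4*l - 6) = -5*l^4 + 29*l^3 + 24*l^2 - 10*l + 60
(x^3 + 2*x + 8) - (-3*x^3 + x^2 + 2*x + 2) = 4*x^3 - x^2 + 6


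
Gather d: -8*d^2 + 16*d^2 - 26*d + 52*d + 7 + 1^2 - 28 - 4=8*d^2 + 26*d - 24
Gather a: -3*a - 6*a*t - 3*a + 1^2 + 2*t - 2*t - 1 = a*(-6*t - 6)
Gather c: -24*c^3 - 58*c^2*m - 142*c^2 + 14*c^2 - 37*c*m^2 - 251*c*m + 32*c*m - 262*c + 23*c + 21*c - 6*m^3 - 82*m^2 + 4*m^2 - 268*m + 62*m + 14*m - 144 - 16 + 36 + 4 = -24*c^3 + c^2*(-58*m - 128) + c*(-37*m^2 - 219*m - 218) - 6*m^3 - 78*m^2 - 192*m - 120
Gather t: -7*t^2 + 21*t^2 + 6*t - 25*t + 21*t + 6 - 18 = 14*t^2 + 2*t - 12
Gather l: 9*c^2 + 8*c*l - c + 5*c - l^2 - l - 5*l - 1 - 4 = 9*c^2 + 4*c - l^2 + l*(8*c - 6) - 5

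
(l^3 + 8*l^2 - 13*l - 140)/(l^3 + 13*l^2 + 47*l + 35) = (l - 4)/(l + 1)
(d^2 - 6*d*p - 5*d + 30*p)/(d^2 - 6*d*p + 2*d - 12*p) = (d - 5)/(d + 2)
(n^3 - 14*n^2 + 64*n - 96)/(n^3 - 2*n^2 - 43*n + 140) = (n^2 - 10*n + 24)/(n^2 + 2*n - 35)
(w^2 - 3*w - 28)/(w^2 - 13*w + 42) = (w + 4)/(w - 6)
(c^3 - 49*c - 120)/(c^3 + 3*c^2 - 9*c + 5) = (c^2 - 5*c - 24)/(c^2 - 2*c + 1)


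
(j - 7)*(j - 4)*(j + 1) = j^3 - 10*j^2 + 17*j + 28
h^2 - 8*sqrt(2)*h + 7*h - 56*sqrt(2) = (h + 7)*(h - 8*sqrt(2))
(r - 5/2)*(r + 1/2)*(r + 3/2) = r^3 - r^2/2 - 17*r/4 - 15/8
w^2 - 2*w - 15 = (w - 5)*(w + 3)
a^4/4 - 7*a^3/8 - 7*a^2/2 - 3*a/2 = a*(a/4 + 1/2)*(a - 6)*(a + 1/2)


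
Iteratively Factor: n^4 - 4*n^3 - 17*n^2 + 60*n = (n + 4)*(n^3 - 8*n^2 + 15*n) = n*(n + 4)*(n^2 - 8*n + 15) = n*(n - 5)*(n + 4)*(n - 3)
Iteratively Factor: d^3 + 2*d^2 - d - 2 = (d - 1)*(d^2 + 3*d + 2) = (d - 1)*(d + 1)*(d + 2)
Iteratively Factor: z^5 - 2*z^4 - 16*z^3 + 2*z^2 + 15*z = (z + 1)*(z^4 - 3*z^3 - 13*z^2 + 15*z) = (z + 1)*(z + 3)*(z^3 - 6*z^2 + 5*z) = (z - 1)*(z + 1)*(z + 3)*(z^2 - 5*z) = z*(z - 1)*(z + 1)*(z + 3)*(z - 5)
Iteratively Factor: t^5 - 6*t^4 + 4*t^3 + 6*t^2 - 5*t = (t + 1)*(t^4 - 7*t^3 + 11*t^2 - 5*t) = (t - 5)*(t + 1)*(t^3 - 2*t^2 + t) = t*(t - 5)*(t + 1)*(t^2 - 2*t + 1) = t*(t - 5)*(t - 1)*(t + 1)*(t - 1)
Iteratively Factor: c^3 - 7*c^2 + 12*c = (c - 3)*(c^2 - 4*c) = c*(c - 3)*(c - 4)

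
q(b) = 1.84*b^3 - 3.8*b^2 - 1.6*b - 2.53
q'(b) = 5.52*b^2 - 7.6*b - 1.6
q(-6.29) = -600.71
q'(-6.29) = 264.60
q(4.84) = 109.33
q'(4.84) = 90.93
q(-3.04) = -84.48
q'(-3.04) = 72.52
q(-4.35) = -218.93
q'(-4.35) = 135.91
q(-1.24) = -9.90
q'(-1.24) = 16.31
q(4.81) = 106.62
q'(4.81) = 89.56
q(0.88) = -5.63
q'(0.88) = -4.01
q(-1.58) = -16.75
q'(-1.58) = 24.19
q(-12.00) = -3710.05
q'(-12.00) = 884.48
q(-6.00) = -527.17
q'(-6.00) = 242.72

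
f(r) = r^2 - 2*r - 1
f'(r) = 2*r - 2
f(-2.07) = 7.42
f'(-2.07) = -6.14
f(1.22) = -1.95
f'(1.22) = 0.44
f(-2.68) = 11.54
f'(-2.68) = -7.36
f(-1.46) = 4.05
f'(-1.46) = -4.92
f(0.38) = -1.62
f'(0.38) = -1.24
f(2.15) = -0.68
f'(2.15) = 2.30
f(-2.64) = 11.25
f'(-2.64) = -7.28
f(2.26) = -0.41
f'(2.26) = 2.52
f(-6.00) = 47.00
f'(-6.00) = -14.00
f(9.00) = 62.00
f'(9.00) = 16.00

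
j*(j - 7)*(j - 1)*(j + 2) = j^4 - 6*j^3 - 9*j^2 + 14*j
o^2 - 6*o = o*(o - 6)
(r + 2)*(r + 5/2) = r^2 + 9*r/2 + 5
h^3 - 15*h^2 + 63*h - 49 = (h - 7)^2*(h - 1)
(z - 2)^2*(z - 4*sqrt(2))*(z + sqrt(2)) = z^4 - 3*sqrt(2)*z^3 - 4*z^3 - 4*z^2 + 12*sqrt(2)*z^2 - 12*sqrt(2)*z + 32*z - 32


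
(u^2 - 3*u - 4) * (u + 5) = u^3 + 2*u^2 - 19*u - 20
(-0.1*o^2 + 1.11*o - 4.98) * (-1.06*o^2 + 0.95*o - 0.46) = 0.106*o^4 - 1.2716*o^3 + 6.3793*o^2 - 5.2416*o + 2.2908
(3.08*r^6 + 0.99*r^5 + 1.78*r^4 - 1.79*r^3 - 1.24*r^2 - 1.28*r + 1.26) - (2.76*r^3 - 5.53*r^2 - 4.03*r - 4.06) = 3.08*r^6 + 0.99*r^5 + 1.78*r^4 - 4.55*r^3 + 4.29*r^2 + 2.75*r + 5.32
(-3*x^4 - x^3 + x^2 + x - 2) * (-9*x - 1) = 27*x^5 + 12*x^4 - 8*x^3 - 10*x^2 + 17*x + 2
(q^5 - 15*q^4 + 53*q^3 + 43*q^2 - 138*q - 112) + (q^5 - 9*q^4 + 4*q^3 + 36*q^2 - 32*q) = 2*q^5 - 24*q^4 + 57*q^3 + 79*q^2 - 170*q - 112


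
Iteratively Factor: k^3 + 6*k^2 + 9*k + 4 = (k + 1)*(k^2 + 5*k + 4) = (k + 1)*(k + 4)*(k + 1)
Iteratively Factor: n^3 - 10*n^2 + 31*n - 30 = (n - 5)*(n^2 - 5*n + 6) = (n - 5)*(n - 3)*(n - 2)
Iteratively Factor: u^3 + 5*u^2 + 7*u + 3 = (u + 1)*(u^2 + 4*u + 3) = (u + 1)*(u + 3)*(u + 1)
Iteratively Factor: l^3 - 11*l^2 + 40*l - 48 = (l - 4)*(l^2 - 7*l + 12) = (l - 4)*(l - 3)*(l - 4)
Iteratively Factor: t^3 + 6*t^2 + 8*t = (t + 2)*(t^2 + 4*t) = t*(t + 2)*(t + 4)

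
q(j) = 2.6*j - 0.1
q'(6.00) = 2.60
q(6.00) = 15.50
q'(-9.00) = 2.60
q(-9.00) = -23.50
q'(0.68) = 2.60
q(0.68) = 1.67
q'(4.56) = 2.60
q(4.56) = 11.76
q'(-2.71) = 2.60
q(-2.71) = -7.15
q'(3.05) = 2.60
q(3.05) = 7.83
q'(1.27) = 2.60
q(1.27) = 3.20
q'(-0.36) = 2.60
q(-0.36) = -1.04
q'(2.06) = 2.60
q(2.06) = 5.26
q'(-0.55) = 2.60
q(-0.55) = -1.53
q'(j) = 2.60000000000000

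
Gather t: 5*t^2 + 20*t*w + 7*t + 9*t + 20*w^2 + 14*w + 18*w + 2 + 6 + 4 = 5*t^2 + t*(20*w + 16) + 20*w^2 + 32*w + 12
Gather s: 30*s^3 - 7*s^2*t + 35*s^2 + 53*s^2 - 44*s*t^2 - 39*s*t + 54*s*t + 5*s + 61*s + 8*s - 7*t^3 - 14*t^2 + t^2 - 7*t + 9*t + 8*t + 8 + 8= 30*s^3 + s^2*(88 - 7*t) + s*(-44*t^2 + 15*t + 74) - 7*t^3 - 13*t^2 + 10*t + 16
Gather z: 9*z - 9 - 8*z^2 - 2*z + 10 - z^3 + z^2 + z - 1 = -z^3 - 7*z^2 + 8*z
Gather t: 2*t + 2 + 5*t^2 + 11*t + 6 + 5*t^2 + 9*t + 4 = 10*t^2 + 22*t + 12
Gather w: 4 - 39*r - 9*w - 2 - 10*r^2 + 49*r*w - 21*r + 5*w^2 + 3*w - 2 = -10*r^2 - 60*r + 5*w^2 + w*(49*r - 6)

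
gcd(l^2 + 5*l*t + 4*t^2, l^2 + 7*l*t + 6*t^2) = l + t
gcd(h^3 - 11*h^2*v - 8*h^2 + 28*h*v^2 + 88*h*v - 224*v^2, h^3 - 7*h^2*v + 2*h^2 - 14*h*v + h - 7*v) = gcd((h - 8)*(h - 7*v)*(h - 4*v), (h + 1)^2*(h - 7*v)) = -h + 7*v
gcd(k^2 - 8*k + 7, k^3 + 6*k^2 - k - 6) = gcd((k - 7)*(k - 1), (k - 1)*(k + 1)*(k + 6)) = k - 1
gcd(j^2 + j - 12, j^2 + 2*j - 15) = j - 3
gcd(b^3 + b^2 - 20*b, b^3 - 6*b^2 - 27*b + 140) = b^2 + b - 20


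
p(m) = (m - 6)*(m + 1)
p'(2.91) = 0.82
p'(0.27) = -4.46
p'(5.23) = 5.46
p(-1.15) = 1.07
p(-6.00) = 60.00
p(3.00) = -12.00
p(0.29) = -7.37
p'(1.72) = -1.56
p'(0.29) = -4.42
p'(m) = 2*m - 5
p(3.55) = -11.15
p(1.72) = -11.64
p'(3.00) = 1.00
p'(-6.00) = -17.00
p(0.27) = -7.28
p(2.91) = -12.08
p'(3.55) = 2.10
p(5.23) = -4.80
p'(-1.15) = -7.30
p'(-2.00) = -9.00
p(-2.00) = 8.00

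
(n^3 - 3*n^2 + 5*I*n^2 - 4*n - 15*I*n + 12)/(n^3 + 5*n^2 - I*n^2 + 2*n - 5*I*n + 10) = (n^2 + n*(-3 + 4*I) - 12*I)/(n^2 + n*(5 - 2*I) - 10*I)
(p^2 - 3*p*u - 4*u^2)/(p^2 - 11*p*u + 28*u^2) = (p + u)/(p - 7*u)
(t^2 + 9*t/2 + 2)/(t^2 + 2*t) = (t^2 + 9*t/2 + 2)/(t*(t + 2))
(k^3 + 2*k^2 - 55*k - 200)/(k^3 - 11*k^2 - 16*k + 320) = (k + 5)/(k - 8)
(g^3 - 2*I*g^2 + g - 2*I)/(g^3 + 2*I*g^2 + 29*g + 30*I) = (g^2 - 3*I*g - 2)/(g^2 + I*g + 30)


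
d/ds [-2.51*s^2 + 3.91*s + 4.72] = 3.91 - 5.02*s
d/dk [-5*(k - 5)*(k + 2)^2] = 5*(8 - 3*k)*(k + 2)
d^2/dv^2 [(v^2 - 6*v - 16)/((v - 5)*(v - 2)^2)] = 2*(v^4 - 14*v^3 - 66*v^2 + 958*v - 2204)/(v^7 - 23*v^6 + 219*v^5 - 1117*v^4 + 3296*v^3 - 5640*v^2 + 5200*v - 2000)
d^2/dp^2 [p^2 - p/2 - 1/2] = 2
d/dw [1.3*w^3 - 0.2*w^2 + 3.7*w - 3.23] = 3.9*w^2 - 0.4*w + 3.7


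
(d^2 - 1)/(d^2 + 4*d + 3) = (d - 1)/(d + 3)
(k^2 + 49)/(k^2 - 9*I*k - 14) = (k + 7*I)/(k - 2*I)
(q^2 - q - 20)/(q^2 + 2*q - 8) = (q - 5)/(q - 2)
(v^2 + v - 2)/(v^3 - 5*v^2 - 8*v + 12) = 1/(v - 6)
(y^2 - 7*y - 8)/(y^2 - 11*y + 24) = (y + 1)/(y - 3)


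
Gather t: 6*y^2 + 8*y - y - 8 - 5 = 6*y^2 + 7*y - 13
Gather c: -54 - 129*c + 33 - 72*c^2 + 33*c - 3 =-72*c^2 - 96*c - 24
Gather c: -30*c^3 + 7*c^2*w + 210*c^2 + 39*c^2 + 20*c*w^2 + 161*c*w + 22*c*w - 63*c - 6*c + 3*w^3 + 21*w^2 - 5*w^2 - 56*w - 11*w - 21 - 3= -30*c^3 + c^2*(7*w + 249) + c*(20*w^2 + 183*w - 69) + 3*w^3 + 16*w^2 - 67*w - 24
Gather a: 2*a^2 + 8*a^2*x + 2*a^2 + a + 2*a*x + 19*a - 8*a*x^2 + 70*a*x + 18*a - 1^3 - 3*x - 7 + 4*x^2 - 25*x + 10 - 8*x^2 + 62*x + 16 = a^2*(8*x + 4) + a*(-8*x^2 + 72*x + 38) - 4*x^2 + 34*x + 18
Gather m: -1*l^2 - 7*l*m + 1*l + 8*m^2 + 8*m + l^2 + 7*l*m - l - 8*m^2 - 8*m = 0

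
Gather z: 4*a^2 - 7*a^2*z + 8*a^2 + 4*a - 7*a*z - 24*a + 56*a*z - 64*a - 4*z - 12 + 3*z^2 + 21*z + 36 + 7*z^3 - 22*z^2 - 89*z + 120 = 12*a^2 - 84*a + 7*z^3 - 19*z^2 + z*(-7*a^2 + 49*a - 72) + 144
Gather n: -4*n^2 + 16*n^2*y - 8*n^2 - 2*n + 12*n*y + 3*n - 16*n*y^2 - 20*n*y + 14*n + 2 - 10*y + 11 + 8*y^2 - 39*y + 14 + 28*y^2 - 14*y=n^2*(16*y - 12) + n*(-16*y^2 - 8*y + 15) + 36*y^2 - 63*y + 27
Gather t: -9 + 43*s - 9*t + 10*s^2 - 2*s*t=10*s^2 + 43*s + t*(-2*s - 9) - 9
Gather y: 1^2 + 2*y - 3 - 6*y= -4*y - 2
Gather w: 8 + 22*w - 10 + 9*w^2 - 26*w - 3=9*w^2 - 4*w - 5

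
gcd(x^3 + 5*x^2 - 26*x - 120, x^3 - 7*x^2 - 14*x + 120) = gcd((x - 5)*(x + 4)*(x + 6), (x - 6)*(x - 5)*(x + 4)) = x^2 - x - 20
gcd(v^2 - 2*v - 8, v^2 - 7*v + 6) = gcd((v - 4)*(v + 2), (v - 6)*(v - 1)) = 1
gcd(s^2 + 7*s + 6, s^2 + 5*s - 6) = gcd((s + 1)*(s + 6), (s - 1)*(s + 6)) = s + 6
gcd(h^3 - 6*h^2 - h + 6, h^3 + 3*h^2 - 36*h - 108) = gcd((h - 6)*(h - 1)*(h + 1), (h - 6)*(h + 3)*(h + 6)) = h - 6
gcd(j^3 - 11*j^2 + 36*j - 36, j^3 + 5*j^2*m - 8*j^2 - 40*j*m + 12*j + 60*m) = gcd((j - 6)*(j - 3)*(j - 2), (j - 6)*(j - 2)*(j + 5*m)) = j^2 - 8*j + 12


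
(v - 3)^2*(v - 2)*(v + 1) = v^4 - 7*v^3 + 13*v^2 + 3*v - 18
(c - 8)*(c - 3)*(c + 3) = c^3 - 8*c^2 - 9*c + 72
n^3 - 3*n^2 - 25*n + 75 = (n - 5)*(n - 3)*(n + 5)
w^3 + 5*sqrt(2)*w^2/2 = w^2*(w + 5*sqrt(2)/2)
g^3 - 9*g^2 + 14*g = g*(g - 7)*(g - 2)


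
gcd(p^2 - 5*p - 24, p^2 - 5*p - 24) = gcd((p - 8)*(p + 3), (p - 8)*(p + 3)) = p^2 - 5*p - 24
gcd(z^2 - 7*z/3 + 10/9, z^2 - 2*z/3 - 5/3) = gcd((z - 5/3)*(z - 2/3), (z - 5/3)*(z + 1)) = z - 5/3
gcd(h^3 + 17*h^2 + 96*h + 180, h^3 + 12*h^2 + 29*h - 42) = h + 6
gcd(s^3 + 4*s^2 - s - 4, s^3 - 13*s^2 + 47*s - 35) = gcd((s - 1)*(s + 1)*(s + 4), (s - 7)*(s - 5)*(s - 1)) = s - 1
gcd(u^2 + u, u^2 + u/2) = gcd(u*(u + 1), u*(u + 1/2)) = u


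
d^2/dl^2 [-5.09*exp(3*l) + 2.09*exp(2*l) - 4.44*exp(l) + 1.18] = (-45.81*exp(2*l) + 8.36*exp(l) - 4.44)*exp(l)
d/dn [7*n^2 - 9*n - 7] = 14*n - 9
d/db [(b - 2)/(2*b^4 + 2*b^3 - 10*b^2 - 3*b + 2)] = (2*b^4 + 2*b^3 - 10*b^2 - 3*b - (b - 2)*(8*b^3 + 6*b^2 - 20*b - 3) + 2)/(2*b^4 + 2*b^3 - 10*b^2 - 3*b + 2)^2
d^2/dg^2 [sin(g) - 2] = -sin(g)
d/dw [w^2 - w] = 2*w - 1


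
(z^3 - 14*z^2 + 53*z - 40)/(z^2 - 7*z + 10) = (z^2 - 9*z + 8)/(z - 2)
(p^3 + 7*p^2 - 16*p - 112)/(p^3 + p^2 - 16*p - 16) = (p + 7)/(p + 1)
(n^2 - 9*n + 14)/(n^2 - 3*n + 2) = (n - 7)/(n - 1)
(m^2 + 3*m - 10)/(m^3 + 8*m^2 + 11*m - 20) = (m - 2)/(m^2 + 3*m - 4)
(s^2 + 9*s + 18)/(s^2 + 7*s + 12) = (s + 6)/(s + 4)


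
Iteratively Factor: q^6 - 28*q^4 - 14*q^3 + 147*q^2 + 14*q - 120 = (q - 1)*(q^5 + q^4 - 27*q^3 - 41*q^2 + 106*q + 120) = (q - 1)*(q + 1)*(q^4 - 27*q^2 - 14*q + 120) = (q - 1)*(q + 1)*(q + 4)*(q^3 - 4*q^2 - 11*q + 30) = (q - 1)*(q + 1)*(q + 3)*(q + 4)*(q^2 - 7*q + 10) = (q - 5)*(q - 1)*(q + 1)*(q + 3)*(q + 4)*(q - 2)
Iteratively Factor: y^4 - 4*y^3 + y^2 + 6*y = (y - 3)*(y^3 - y^2 - 2*y) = y*(y - 3)*(y^2 - y - 2) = y*(y - 3)*(y - 2)*(y + 1)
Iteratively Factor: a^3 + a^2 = (a)*(a^2 + a) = a^2*(a + 1)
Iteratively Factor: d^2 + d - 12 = (d + 4)*(d - 3)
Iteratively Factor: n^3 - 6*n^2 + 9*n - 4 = (n - 1)*(n^2 - 5*n + 4) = (n - 1)^2*(n - 4)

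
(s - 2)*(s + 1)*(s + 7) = s^3 + 6*s^2 - 9*s - 14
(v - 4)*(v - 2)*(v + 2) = v^3 - 4*v^2 - 4*v + 16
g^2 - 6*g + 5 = (g - 5)*(g - 1)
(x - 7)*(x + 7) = x^2 - 49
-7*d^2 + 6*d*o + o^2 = (-d + o)*(7*d + o)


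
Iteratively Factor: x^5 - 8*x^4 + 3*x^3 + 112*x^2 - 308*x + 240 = (x + 4)*(x^4 - 12*x^3 + 51*x^2 - 92*x + 60) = (x - 5)*(x + 4)*(x^3 - 7*x^2 + 16*x - 12) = (x - 5)*(x - 3)*(x + 4)*(x^2 - 4*x + 4) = (x - 5)*(x - 3)*(x - 2)*(x + 4)*(x - 2)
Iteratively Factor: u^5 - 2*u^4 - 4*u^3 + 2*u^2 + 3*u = (u)*(u^4 - 2*u^3 - 4*u^2 + 2*u + 3) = u*(u + 1)*(u^3 - 3*u^2 - u + 3) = u*(u + 1)^2*(u^2 - 4*u + 3) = u*(u - 3)*(u + 1)^2*(u - 1)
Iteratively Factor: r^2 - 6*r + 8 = (r - 2)*(r - 4)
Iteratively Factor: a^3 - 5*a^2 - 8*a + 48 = (a + 3)*(a^2 - 8*a + 16) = (a - 4)*(a + 3)*(a - 4)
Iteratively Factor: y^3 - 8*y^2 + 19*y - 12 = (y - 3)*(y^2 - 5*y + 4) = (y - 4)*(y - 3)*(y - 1)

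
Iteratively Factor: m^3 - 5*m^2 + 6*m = (m)*(m^2 - 5*m + 6) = m*(m - 3)*(m - 2)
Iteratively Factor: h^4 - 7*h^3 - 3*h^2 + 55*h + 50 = (h - 5)*(h^3 - 2*h^2 - 13*h - 10) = (h - 5)^2*(h^2 + 3*h + 2) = (h - 5)^2*(h + 1)*(h + 2)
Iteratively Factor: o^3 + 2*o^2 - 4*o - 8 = (o + 2)*(o^2 - 4) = (o + 2)^2*(o - 2)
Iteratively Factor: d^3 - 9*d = (d)*(d^2 - 9) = d*(d - 3)*(d + 3)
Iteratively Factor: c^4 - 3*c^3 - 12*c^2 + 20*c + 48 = (c - 4)*(c^3 + c^2 - 8*c - 12) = (c - 4)*(c - 3)*(c^2 + 4*c + 4) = (c - 4)*(c - 3)*(c + 2)*(c + 2)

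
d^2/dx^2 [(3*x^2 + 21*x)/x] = 0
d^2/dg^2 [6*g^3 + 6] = 36*g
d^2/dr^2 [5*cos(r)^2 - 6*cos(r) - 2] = 6*cos(r) - 10*cos(2*r)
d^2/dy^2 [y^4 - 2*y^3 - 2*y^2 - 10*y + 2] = 12*y^2 - 12*y - 4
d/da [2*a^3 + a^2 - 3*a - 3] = 6*a^2 + 2*a - 3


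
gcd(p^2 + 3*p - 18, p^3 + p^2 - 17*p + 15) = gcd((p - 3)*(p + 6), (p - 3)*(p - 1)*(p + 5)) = p - 3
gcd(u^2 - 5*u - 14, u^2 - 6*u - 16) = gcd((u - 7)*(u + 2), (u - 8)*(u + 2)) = u + 2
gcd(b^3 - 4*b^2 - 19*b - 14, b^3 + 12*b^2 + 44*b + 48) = b + 2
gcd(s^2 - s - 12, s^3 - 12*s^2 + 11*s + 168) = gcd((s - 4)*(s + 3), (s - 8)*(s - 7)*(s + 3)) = s + 3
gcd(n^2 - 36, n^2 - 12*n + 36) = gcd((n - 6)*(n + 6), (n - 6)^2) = n - 6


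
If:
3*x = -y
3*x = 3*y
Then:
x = 0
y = 0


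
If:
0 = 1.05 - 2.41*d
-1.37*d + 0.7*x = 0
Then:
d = 0.44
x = 0.85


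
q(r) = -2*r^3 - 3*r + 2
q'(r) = -6*r^2 - 3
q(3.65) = -106.20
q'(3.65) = -82.94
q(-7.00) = 709.00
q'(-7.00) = -297.00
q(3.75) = -114.72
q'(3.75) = -87.38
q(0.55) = 0.02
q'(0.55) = -4.82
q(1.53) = -9.75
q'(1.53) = -17.05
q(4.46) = -188.81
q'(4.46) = -122.35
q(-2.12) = 27.42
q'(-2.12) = -29.97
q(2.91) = -56.01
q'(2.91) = -53.81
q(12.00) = -3490.00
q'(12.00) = -867.00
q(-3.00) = 65.00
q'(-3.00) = -57.00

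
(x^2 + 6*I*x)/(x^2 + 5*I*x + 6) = x/(x - I)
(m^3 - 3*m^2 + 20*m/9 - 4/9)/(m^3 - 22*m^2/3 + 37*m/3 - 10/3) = (m - 2/3)/(m - 5)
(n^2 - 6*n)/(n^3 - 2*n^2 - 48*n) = (6 - n)/(-n^2 + 2*n + 48)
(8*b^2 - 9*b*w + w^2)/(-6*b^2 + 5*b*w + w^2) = (-8*b + w)/(6*b + w)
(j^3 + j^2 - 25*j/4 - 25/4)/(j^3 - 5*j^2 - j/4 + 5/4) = (4*j^3 + 4*j^2 - 25*j - 25)/(4*j^3 - 20*j^2 - j + 5)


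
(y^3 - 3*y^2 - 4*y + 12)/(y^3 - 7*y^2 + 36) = (y - 2)/(y - 6)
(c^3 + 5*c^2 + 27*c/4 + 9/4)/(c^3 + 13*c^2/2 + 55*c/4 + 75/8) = 2*(2*c^2 + 7*c + 3)/(4*c^2 + 20*c + 25)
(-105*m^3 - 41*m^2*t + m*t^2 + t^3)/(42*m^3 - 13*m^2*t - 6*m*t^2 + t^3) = (5*m + t)/(-2*m + t)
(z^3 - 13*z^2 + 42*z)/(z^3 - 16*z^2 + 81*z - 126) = z/(z - 3)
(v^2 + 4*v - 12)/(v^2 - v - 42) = (v - 2)/(v - 7)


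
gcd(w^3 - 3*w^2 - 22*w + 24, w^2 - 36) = w - 6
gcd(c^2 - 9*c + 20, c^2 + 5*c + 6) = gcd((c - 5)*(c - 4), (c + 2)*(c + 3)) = 1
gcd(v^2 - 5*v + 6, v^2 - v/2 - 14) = 1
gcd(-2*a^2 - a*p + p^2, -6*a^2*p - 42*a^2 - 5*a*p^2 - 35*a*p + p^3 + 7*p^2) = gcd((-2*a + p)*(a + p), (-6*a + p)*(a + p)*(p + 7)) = a + p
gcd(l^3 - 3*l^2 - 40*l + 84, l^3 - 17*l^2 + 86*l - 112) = l^2 - 9*l + 14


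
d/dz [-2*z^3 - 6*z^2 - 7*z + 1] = -6*z^2 - 12*z - 7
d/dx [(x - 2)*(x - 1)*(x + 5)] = 3*x^2 + 4*x - 13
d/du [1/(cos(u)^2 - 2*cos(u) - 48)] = 2*(cos(u) - 1)*sin(u)/(sin(u)^2 + 2*cos(u) + 47)^2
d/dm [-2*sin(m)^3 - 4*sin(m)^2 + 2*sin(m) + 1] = 2*(-3*sin(m)^2 - 4*sin(m) + 1)*cos(m)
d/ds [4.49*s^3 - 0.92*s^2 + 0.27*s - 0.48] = 13.47*s^2 - 1.84*s + 0.27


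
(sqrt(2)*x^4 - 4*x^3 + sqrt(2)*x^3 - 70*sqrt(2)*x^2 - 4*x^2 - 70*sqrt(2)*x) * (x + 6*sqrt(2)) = sqrt(2)*x^5 + sqrt(2)*x^4 + 8*x^4 - 94*sqrt(2)*x^3 + 8*x^3 - 840*x^2 - 94*sqrt(2)*x^2 - 840*x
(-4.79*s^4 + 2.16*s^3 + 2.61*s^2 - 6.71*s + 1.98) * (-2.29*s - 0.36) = 10.9691*s^5 - 3.222*s^4 - 6.7545*s^3 + 14.4263*s^2 - 2.1186*s - 0.7128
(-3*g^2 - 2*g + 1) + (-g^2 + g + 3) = -4*g^2 - g + 4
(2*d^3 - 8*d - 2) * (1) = 2*d^3 - 8*d - 2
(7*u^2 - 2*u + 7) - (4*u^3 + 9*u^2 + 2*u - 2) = -4*u^3 - 2*u^2 - 4*u + 9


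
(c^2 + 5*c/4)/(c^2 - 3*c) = (c + 5/4)/(c - 3)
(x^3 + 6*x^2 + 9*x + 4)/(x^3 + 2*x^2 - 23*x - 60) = (x^2 + 2*x + 1)/(x^2 - 2*x - 15)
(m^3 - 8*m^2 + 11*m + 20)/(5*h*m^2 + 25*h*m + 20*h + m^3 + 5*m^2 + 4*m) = (m^2 - 9*m + 20)/(5*h*m + 20*h + m^2 + 4*m)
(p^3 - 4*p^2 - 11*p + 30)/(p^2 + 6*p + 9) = (p^2 - 7*p + 10)/(p + 3)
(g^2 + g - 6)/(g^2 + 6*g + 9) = (g - 2)/(g + 3)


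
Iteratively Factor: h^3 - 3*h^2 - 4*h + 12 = (h - 3)*(h^2 - 4) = (h - 3)*(h + 2)*(h - 2)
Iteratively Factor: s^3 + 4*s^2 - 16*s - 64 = (s - 4)*(s^2 + 8*s + 16) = (s - 4)*(s + 4)*(s + 4)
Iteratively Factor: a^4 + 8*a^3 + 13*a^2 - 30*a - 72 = (a - 2)*(a^3 + 10*a^2 + 33*a + 36) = (a - 2)*(a + 3)*(a^2 + 7*a + 12) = (a - 2)*(a + 3)^2*(a + 4)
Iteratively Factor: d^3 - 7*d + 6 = (d - 1)*(d^2 + d - 6) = (d - 2)*(d - 1)*(d + 3)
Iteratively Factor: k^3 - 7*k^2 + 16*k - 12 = (k - 2)*(k^2 - 5*k + 6) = (k - 3)*(k - 2)*(k - 2)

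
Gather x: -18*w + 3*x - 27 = -18*w + 3*x - 27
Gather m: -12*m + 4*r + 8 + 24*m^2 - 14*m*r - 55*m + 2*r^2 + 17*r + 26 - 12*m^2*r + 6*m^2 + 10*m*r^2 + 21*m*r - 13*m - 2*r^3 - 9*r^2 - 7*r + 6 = m^2*(30 - 12*r) + m*(10*r^2 + 7*r - 80) - 2*r^3 - 7*r^2 + 14*r + 40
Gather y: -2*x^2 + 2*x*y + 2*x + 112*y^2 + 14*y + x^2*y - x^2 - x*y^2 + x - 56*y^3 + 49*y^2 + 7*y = -3*x^2 + 3*x - 56*y^3 + y^2*(161 - x) + y*(x^2 + 2*x + 21)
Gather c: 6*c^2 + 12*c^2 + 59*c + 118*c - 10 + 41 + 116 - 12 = 18*c^2 + 177*c + 135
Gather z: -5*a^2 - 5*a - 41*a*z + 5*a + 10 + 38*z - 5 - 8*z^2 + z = -5*a^2 - 8*z^2 + z*(39 - 41*a) + 5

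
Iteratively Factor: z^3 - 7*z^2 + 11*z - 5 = (z - 1)*(z^2 - 6*z + 5) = (z - 1)^2*(z - 5)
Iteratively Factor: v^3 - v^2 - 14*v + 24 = (v + 4)*(v^2 - 5*v + 6) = (v - 3)*(v + 4)*(v - 2)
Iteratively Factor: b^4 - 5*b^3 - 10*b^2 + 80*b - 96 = (b - 3)*(b^3 - 2*b^2 - 16*b + 32) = (b - 3)*(b + 4)*(b^2 - 6*b + 8) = (b - 3)*(b - 2)*(b + 4)*(b - 4)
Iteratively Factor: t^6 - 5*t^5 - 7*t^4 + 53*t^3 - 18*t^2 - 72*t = (t)*(t^5 - 5*t^4 - 7*t^3 + 53*t^2 - 18*t - 72) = t*(t - 4)*(t^4 - t^3 - 11*t^2 + 9*t + 18) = t*(t - 4)*(t + 3)*(t^3 - 4*t^2 + t + 6) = t*(t - 4)*(t + 1)*(t + 3)*(t^2 - 5*t + 6) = t*(t - 4)*(t - 2)*(t + 1)*(t + 3)*(t - 3)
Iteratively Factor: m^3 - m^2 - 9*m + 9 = (m + 3)*(m^2 - 4*m + 3) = (m - 3)*(m + 3)*(m - 1)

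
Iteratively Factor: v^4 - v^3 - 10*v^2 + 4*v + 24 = (v + 2)*(v^3 - 3*v^2 - 4*v + 12) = (v + 2)^2*(v^2 - 5*v + 6) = (v - 2)*(v + 2)^2*(v - 3)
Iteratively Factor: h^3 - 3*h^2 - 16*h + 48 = (h - 3)*(h^2 - 16) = (h - 4)*(h - 3)*(h + 4)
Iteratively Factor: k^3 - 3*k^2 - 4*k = (k)*(k^2 - 3*k - 4) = k*(k - 4)*(k + 1)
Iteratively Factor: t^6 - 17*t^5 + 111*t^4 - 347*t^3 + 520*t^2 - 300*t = (t - 3)*(t^5 - 14*t^4 + 69*t^3 - 140*t^2 + 100*t) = (t - 3)*(t - 2)*(t^4 - 12*t^3 + 45*t^2 - 50*t) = (t - 3)*(t - 2)^2*(t^3 - 10*t^2 + 25*t) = (t - 5)*(t - 3)*(t - 2)^2*(t^2 - 5*t) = t*(t - 5)*(t - 3)*(t - 2)^2*(t - 5)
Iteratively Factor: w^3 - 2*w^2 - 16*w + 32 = (w + 4)*(w^2 - 6*w + 8) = (w - 2)*(w + 4)*(w - 4)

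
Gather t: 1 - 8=-7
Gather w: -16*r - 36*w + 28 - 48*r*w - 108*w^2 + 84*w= -16*r - 108*w^2 + w*(48 - 48*r) + 28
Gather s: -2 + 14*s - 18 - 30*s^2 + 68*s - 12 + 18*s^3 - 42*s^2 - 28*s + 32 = 18*s^3 - 72*s^2 + 54*s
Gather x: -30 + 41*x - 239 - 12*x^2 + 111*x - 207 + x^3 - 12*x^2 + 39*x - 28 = x^3 - 24*x^2 + 191*x - 504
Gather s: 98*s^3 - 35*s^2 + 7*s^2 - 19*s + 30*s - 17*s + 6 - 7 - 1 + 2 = 98*s^3 - 28*s^2 - 6*s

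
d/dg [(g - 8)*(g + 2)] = 2*g - 6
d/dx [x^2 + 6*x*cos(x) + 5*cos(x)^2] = -6*x*sin(x) + 2*x - 5*sin(2*x) + 6*cos(x)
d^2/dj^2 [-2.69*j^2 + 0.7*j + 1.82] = -5.38000000000000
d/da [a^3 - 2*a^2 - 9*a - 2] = 3*a^2 - 4*a - 9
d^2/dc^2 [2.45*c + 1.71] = 0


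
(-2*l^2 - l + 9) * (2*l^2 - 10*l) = -4*l^4 + 18*l^3 + 28*l^2 - 90*l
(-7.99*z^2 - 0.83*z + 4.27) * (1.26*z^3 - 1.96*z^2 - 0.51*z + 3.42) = -10.0674*z^5 + 14.6146*z^4 + 11.0819*z^3 - 35.2717*z^2 - 5.0163*z + 14.6034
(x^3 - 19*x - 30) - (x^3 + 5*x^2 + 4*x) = -5*x^2 - 23*x - 30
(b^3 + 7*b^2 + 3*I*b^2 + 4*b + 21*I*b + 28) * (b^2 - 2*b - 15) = b^5 + 5*b^4 + 3*I*b^4 - 25*b^3 + 15*I*b^3 - 85*b^2 - 87*I*b^2 - 116*b - 315*I*b - 420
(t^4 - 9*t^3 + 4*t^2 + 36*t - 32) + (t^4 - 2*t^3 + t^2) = 2*t^4 - 11*t^3 + 5*t^2 + 36*t - 32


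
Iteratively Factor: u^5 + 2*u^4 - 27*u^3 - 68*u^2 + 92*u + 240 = (u + 4)*(u^4 - 2*u^3 - 19*u^2 + 8*u + 60) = (u - 2)*(u + 4)*(u^3 - 19*u - 30) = (u - 5)*(u - 2)*(u + 4)*(u^2 + 5*u + 6) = (u - 5)*(u - 2)*(u + 2)*(u + 4)*(u + 3)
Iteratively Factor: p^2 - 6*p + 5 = (p - 5)*(p - 1)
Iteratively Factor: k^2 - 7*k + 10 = (k - 2)*(k - 5)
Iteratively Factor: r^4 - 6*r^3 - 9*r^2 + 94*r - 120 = (r - 3)*(r^3 - 3*r^2 - 18*r + 40) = (r - 3)*(r - 2)*(r^2 - r - 20) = (r - 5)*(r - 3)*(r - 2)*(r + 4)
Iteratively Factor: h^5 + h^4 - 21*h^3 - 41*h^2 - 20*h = (h + 1)*(h^4 - 21*h^2 - 20*h) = (h - 5)*(h + 1)*(h^3 + 5*h^2 + 4*h) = h*(h - 5)*(h + 1)*(h^2 + 5*h + 4) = h*(h - 5)*(h + 1)*(h + 4)*(h + 1)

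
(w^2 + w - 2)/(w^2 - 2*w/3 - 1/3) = 3*(w + 2)/(3*w + 1)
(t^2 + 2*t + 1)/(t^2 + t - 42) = (t^2 + 2*t + 1)/(t^2 + t - 42)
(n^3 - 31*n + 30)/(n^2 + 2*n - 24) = (n^2 - 6*n + 5)/(n - 4)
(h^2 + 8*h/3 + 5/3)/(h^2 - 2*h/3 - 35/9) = 3*(h + 1)/(3*h - 7)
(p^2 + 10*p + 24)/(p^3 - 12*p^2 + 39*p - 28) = (p^2 + 10*p + 24)/(p^3 - 12*p^2 + 39*p - 28)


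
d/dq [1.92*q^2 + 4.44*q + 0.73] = 3.84*q + 4.44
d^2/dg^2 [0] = 0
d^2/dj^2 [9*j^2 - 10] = 18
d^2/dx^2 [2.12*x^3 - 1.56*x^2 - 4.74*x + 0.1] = 12.72*x - 3.12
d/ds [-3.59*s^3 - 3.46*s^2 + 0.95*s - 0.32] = -10.77*s^2 - 6.92*s + 0.95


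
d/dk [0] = 0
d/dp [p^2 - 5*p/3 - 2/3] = 2*p - 5/3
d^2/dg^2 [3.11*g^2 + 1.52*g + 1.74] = 6.22000000000000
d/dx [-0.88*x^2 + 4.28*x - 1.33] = 4.28 - 1.76*x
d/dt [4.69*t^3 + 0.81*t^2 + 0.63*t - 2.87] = 14.07*t^2 + 1.62*t + 0.63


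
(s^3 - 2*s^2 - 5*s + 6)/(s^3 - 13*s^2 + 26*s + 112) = (s^2 - 4*s + 3)/(s^2 - 15*s + 56)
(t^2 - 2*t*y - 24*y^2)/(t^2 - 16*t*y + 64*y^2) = (t^2 - 2*t*y - 24*y^2)/(t^2 - 16*t*y + 64*y^2)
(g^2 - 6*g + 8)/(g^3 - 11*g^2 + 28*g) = (g - 2)/(g*(g - 7))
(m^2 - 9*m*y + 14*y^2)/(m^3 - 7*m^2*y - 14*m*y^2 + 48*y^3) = (-m + 7*y)/(-m^2 + 5*m*y + 24*y^2)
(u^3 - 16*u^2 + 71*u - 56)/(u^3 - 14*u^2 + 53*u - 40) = (u - 7)/(u - 5)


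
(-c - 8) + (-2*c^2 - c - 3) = -2*c^2 - 2*c - 11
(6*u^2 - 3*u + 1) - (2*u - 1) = 6*u^2 - 5*u + 2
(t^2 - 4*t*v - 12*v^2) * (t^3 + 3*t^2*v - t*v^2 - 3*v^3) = t^5 - t^4*v - 25*t^3*v^2 - 35*t^2*v^3 + 24*t*v^4 + 36*v^5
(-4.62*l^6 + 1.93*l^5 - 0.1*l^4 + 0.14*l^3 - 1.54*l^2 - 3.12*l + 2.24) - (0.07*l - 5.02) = -4.62*l^6 + 1.93*l^5 - 0.1*l^4 + 0.14*l^3 - 1.54*l^2 - 3.19*l + 7.26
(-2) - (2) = -4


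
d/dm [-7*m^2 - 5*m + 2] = -14*m - 5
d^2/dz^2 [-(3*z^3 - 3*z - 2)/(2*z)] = -3 + 2/z^3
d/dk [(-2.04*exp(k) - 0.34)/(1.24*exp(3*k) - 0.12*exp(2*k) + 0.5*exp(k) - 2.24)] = (5.0592*exp(3*k) + 1.02*exp(2*k) - 0.0816*exp(k) + 4.7396)*exp(k)/(1.5376*exp(6*k) - 0.2976*exp(5*k) + 1.2544*exp(4*k) - 5.6752*exp(3*k) + 0.7876*exp(2*k) - 2.24*exp(k) + 5.0176)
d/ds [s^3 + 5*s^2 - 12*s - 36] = 3*s^2 + 10*s - 12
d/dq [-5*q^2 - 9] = -10*q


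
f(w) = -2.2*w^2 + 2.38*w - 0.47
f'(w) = 2.38 - 4.4*w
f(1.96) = -4.26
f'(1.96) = -6.24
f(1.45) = -1.64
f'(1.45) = -4.00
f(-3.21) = -30.78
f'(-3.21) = 16.50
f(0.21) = -0.07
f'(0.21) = 1.46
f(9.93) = -193.77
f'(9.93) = -41.31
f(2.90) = -12.07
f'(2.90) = -10.38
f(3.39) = -17.68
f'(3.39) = -12.54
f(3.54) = -19.61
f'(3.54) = -13.20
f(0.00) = -0.47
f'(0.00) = 2.38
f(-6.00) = -93.95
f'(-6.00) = 28.78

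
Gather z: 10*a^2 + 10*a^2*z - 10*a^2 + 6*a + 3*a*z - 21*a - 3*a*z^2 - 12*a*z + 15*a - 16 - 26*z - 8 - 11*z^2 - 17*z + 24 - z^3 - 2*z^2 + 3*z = -z^3 + z^2*(-3*a - 13) + z*(10*a^2 - 9*a - 40)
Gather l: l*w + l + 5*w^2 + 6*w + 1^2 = l*(w + 1) + 5*w^2 + 6*w + 1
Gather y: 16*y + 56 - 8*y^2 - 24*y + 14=-8*y^2 - 8*y + 70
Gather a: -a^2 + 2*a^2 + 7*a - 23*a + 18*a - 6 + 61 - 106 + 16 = a^2 + 2*a - 35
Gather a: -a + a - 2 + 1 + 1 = 0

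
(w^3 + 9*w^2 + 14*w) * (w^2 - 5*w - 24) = w^5 + 4*w^4 - 55*w^3 - 286*w^2 - 336*w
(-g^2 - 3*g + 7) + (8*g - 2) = -g^2 + 5*g + 5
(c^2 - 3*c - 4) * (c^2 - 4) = c^4 - 3*c^3 - 8*c^2 + 12*c + 16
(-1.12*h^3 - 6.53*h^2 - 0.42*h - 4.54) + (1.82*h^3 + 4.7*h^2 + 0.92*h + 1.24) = 0.7*h^3 - 1.83*h^2 + 0.5*h - 3.3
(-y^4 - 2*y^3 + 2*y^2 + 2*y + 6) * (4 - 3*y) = 3*y^5 + 2*y^4 - 14*y^3 + 2*y^2 - 10*y + 24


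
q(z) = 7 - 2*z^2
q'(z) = -4*z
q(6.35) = -73.64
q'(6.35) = -25.40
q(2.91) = -9.94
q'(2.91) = -11.64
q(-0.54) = 6.42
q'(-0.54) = 2.16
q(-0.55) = 6.40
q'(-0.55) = 2.20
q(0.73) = 5.93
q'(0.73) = -2.92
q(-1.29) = 3.67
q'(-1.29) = 5.16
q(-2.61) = -6.62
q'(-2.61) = 10.44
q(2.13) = -2.07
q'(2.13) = -8.52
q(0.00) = 7.00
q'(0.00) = 0.00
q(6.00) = -65.00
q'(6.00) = -24.00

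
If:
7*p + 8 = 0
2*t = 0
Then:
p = -8/7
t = 0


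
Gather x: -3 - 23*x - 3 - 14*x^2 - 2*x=-14*x^2 - 25*x - 6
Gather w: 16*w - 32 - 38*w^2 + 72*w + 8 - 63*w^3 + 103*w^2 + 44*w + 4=-63*w^3 + 65*w^2 + 132*w - 20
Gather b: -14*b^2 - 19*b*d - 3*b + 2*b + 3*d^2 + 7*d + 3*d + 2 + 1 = -14*b^2 + b*(-19*d - 1) + 3*d^2 + 10*d + 3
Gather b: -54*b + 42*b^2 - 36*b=42*b^2 - 90*b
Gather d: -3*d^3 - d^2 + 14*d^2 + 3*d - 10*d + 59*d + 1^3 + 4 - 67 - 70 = -3*d^3 + 13*d^2 + 52*d - 132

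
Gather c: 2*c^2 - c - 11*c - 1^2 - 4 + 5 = 2*c^2 - 12*c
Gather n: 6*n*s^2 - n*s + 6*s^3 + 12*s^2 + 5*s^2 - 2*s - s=n*(6*s^2 - s) + 6*s^3 + 17*s^2 - 3*s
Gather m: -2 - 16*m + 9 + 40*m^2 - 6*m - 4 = 40*m^2 - 22*m + 3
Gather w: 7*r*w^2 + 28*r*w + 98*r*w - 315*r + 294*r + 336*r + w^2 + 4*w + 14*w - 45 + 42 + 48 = 315*r + w^2*(7*r + 1) + w*(126*r + 18) + 45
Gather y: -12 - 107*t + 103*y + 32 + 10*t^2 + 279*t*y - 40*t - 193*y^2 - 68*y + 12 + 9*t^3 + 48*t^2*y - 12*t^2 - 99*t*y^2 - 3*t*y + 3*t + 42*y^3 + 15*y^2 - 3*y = 9*t^3 - 2*t^2 - 144*t + 42*y^3 + y^2*(-99*t - 178) + y*(48*t^2 + 276*t + 32) + 32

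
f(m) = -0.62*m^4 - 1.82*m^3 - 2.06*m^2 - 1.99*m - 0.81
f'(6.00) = -758.95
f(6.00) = -1283.55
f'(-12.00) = 3546.65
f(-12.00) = -9984.93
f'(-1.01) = -0.84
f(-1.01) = 0.33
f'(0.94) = -12.75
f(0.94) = -6.50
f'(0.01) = -2.03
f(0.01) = -0.83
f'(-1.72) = 1.56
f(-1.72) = 0.35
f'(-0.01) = -1.95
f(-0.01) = -0.79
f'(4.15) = -290.38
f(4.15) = -358.53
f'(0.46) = -5.28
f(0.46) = -2.37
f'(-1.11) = -0.75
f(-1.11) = 0.41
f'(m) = -2.48*m^3 - 5.46*m^2 - 4.12*m - 1.99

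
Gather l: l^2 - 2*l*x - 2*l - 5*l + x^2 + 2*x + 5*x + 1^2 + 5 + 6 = l^2 + l*(-2*x - 7) + x^2 + 7*x + 12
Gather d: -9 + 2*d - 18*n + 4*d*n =d*(4*n + 2) - 18*n - 9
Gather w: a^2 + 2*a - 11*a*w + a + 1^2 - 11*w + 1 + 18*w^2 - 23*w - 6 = a^2 + 3*a + 18*w^2 + w*(-11*a - 34) - 4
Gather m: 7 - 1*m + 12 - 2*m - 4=15 - 3*m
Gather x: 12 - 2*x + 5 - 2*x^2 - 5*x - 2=-2*x^2 - 7*x + 15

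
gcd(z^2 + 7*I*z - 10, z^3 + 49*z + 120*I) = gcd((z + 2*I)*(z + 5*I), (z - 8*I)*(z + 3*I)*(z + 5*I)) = z + 5*I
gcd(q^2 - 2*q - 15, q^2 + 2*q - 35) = q - 5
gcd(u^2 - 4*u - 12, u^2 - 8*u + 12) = u - 6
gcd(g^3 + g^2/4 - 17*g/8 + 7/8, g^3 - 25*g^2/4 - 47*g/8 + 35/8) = g - 1/2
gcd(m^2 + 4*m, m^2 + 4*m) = m^2 + 4*m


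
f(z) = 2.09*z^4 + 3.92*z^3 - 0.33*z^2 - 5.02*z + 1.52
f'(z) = 8.36*z^3 + 11.76*z^2 - 0.66*z - 5.02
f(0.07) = 1.17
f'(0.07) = -5.01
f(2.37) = 105.89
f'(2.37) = 170.76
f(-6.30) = 2332.23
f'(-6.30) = -1624.50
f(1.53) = 18.56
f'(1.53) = 51.44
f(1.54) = 19.08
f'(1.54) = 52.39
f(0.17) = 0.68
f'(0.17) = -4.75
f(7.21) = 7065.31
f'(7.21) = 3734.93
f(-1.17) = 4.58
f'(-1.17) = -1.54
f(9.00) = 16499.78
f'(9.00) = 7036.04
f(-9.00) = 10874.78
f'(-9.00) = -5140.96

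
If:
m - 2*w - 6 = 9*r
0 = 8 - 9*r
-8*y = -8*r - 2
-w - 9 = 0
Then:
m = -4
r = 8/9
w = -9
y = 41/36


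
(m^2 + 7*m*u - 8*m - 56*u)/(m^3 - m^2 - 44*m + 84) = (m^2 + 7*m*u - 8*m - 56*u)/(m^3 - m^2 - 44*m + 84)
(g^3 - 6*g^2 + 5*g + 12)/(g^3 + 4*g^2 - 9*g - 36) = (g^2 - 3*g - 4)/(g^2 + 7*g + 12)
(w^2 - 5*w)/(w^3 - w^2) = (w - 5)/(w*(w - 1))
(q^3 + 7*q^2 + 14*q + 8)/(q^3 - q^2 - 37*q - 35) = (q^2 + 6*q + 8)/(q^2 - 2*q - 35)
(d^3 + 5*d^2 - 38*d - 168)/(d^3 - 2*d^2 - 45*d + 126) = (d + 4)/(d - 3)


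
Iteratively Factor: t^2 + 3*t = (t)*(t + 3)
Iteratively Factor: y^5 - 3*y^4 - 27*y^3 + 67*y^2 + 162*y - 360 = (y + 3)*(y^4 - 6*y^3 - 9*y^2 + 94*y - 120) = (y - 5)*(y + 3)*(y^3 - y^2 - 14*y + 24) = (y - 5)*(y - 2)*(y + 3)*(y^2 + y - 12) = (y - 5)*(y - 3)*(y - 2)*(y + 3)*(y + 4)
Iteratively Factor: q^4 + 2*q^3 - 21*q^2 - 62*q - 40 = (q + 4)*(q^3 - 2*q^2 - 13*q - 10) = (q + 2)*(q + 4)*(q^2 - 4*q - 5) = (q + 1)*(q + 2)*(q + 4)*(q - 5)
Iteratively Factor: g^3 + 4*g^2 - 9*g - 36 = (g + 3)*(g^2 + g - 12) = (g - 3)*(g + 3)*(g + 4)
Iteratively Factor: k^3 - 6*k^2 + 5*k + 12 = (k + 1)*(k^2 - 7*k + 12) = (k - 4)*(k + 1)*(k - 3)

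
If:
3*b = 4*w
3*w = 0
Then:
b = 0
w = 0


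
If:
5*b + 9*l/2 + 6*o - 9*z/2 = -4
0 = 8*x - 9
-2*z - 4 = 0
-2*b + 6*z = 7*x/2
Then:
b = -255/32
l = 859/144 - 4*o/3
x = 9/8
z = -2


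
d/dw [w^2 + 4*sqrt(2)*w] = 2*w + 4*sqrt(2)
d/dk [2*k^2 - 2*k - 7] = 4*k - 2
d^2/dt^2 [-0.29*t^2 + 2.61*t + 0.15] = -0.580000000000000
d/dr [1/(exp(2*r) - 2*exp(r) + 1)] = 2*(1 - exp(r))*exp(r)/(exp(2*r) - 2*exp(r) + 1)^2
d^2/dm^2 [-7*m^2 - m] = -14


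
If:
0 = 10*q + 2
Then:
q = -1/5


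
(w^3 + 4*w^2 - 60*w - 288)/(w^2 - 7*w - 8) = (w^2 + 12*w + 36)/(w + 1)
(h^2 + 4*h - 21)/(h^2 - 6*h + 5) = (h^2 + 4*h - 21)/(h^2 - 6*h + 5)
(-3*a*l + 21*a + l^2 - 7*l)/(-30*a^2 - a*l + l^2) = (3*a*l - 21*a - l^2 + 7*l)/(30*a^2 + a*l - l^2)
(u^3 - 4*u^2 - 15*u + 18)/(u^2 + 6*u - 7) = (u^2 - 3*u - 18)/(u + 7)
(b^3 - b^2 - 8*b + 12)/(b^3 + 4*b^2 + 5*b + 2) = (b^3 - b^2 - 8*b + 12)/(b^3 + 4*b^2 + 5*b + 2)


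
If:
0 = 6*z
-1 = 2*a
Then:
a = -1/2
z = 0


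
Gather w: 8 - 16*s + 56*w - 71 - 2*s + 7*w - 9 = -18*s + 63*w - 72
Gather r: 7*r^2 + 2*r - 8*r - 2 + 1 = 7*r^2 - 6*r - 1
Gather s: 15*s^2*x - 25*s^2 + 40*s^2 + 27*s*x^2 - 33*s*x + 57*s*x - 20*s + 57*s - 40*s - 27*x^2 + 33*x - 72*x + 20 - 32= s^2*(15*x + 15) + s*(27*x^2 + 24*x - 3) - 27*x^2 - 39*x - 12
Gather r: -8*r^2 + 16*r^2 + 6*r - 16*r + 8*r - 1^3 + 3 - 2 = 8*r^2 - 2*r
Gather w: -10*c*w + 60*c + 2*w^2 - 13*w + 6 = 60*c + 2*w^2 + w*(-10*c - 13) + 6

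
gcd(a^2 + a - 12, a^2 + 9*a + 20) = a + 4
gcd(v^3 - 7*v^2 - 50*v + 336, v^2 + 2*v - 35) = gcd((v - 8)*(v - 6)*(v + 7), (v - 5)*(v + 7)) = v + 7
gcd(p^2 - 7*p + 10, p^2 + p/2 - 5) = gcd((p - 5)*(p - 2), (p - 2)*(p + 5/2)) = p - 2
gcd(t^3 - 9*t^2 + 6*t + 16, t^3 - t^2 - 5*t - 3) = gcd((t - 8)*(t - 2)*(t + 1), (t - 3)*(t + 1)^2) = t + 1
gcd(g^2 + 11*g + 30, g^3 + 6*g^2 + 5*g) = g + 5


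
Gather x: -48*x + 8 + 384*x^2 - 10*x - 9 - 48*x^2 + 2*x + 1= 336*x^2 - 56*x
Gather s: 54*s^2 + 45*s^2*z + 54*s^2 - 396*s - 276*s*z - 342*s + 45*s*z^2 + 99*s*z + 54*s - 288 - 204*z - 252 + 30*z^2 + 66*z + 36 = s^2*(45*z + 108) + s*(45*z^2 - 177*z - 684) + 30*z^2 - 138*z - 504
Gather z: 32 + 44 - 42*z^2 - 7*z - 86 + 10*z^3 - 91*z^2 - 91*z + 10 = 10*z^3 - 133*z^2 - 98*z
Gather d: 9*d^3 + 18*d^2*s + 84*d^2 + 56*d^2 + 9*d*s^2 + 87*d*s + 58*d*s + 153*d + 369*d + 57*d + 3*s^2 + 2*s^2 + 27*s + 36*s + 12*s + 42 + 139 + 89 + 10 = 9*d^3 + d^2*(18*s + 140) + d*(9*s^2 + 145*s + 579) + 5*s^2 + 75*s + 280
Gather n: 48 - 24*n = 48 - 24*n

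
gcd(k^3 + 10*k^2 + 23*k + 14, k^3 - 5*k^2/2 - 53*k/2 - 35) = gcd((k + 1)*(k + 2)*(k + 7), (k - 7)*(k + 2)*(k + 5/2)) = k + 2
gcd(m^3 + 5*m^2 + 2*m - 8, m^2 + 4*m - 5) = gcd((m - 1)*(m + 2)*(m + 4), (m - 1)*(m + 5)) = m - 1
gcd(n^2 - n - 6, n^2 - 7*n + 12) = n - 3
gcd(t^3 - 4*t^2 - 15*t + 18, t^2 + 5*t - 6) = t - 1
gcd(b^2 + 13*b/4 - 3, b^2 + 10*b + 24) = b + 4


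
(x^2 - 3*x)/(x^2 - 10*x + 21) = x/(x - 7)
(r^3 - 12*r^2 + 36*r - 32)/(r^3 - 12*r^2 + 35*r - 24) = (r^2 - 4*r + 4)/(r^2 - 4*r + 3)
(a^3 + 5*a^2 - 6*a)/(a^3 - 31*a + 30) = a/(a - 5)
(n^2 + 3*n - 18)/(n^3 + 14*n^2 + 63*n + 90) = (n - 3)/(n^2 + 8*n + 15)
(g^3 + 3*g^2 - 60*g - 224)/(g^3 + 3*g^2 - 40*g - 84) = (g^2 - 4*g - 32)/(g^2 - 4*g - 12)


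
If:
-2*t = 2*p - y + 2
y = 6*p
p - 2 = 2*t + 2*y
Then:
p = 0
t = -1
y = 0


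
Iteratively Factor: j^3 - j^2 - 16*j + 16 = (j - 4)*(j^2 + 3*j - 4) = (j - 4)*(j + 4)*(j - 1)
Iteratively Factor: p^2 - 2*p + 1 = (p - 1)*(p - 1)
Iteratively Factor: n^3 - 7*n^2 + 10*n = (n - 5)*(n^2 - 2*n) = (n - 5)*(n - 2)*(n)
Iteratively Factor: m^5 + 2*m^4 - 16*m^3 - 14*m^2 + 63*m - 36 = (m + 4)*(m^4 - 2*m^3 - 8*m^2 + 18*m - 9) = (m - 1)*(m + 4)*(m^3 - m^2 - 9*m + 9) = (m - 1)*(m + 3)*(m + 4)*(m^2 - 4*m + 3) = (m - 1)^2*(m + 3)*(m + 4)*(m - 3)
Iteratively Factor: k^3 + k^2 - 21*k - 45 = (k + 3)*(k^2 - 2*k - 15) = (k - 5)*(k + 3)*(k + 3)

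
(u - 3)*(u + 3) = u^2 - 9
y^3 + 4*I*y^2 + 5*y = y*(y - I)*(y + 5*I)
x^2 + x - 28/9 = (x - 4/3)*(x + 7/3)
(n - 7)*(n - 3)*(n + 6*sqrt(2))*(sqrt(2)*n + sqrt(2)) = sqrt(2)*n^4 - 9*sqrt(2)*n^3 + 12*n^3 - 108*n^2 + 11*sqrt(2)*n^2 + 21*sqrt(2)*n + 132*n + 252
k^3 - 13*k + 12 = (k - 3)*(k - 1)*(k + 4)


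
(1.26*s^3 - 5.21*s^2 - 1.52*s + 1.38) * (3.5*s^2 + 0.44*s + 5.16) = 4.41*s^5 - 17.6806*s^4 - 1.1108*s^3 - 22.7224*s^2 - 7.236*s + 7.1208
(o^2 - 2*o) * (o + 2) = o^3 - 4*o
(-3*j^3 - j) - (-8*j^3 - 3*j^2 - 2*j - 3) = 5*j^3 + 3*j^2 + j + 3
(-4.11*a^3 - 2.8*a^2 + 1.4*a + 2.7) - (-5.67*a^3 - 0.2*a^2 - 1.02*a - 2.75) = 1.56*a^3 - 2.6*a^2 + 2.42*a + 5.45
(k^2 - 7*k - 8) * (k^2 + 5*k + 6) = k^4 - 2*k^3 - 37*k^2 - 82*k - 48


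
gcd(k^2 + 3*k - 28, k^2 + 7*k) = k + 7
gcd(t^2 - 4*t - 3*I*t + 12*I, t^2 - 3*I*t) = t - 3*I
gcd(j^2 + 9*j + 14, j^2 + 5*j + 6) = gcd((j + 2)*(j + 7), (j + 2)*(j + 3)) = j + 2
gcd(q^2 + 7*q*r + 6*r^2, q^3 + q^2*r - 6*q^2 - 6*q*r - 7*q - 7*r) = q + r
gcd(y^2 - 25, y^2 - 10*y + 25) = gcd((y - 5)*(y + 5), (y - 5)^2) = y - 5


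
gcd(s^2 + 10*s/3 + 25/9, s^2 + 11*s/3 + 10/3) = s + 5/3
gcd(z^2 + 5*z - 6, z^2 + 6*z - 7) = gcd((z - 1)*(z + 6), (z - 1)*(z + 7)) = z - 1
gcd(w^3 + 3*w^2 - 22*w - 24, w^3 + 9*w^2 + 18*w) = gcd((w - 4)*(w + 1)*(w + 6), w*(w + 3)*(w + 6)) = w + 6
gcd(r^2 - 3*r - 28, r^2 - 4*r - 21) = r - 7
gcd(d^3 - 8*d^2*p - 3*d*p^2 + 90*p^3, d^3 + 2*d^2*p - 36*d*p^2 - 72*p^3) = -d + 6*p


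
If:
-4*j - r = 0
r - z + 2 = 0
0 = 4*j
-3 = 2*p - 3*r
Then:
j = 0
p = -3/2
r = 0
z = 2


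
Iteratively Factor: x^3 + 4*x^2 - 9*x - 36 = (x + 3)*(x^2 + x - 12) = (x - 3)*(x + 3)*(x + 4)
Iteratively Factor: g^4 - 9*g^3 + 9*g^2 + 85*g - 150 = (g - 5)*(g^3 - 4*g^2 - 11*g + 30) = (g - 5)*(g - 2)*(g^2 - 2*g - 15) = (g - 5)*(g - 2)*(g + 3)*(g - 5)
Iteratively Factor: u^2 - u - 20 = (u - 5)*(u + 4)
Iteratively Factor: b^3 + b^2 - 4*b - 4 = (b - 2)*(b^2 + 3*b + 2) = (b - 2)*(b + 1)*(b + 2)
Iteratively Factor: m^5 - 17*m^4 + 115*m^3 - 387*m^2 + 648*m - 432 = (m - 4)*(m^4 - 13*m^3 + 63*m^2 - 135*m + 108) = (m - 4)*(m - 3)*(m^3 - 10*m^2 + 33*m - 36) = (m - 4)^2*(m - 3)*(m^2 - 6*m + 9) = (m - 4)^2*(m - 3)^2*(m - 3)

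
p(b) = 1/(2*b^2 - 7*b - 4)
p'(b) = (7 - 4*b)/(2*b^2 - 7*b - 4)^2 = (7 - 4*b)/(-2*b^2 + 7*b + 4)^2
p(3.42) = -0.22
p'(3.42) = -0.32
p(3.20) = -0.17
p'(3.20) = -0.17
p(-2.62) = 0.04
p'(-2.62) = 0.02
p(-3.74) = 0.02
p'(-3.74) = 0.01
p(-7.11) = 0.01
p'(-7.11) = 0.00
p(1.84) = -0.10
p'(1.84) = -0.00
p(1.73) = -0.10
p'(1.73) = 0.00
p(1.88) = -0.10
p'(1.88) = -0.01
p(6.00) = 0.04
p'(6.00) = -0.03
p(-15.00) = 0.00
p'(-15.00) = 0.00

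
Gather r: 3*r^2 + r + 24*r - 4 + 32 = 3*r^2 + 25*r + 28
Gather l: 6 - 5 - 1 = 0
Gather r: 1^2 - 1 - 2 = -2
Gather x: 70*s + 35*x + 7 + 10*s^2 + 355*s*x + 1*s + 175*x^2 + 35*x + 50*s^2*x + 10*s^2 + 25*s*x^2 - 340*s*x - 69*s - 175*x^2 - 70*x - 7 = 20*s^2 + 25*s*x^2 + 2*s + x*(50*s^2 + 15*s)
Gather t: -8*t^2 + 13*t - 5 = -8*t^2 + 13*t - 5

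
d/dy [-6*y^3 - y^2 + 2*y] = -18*y^2 - 2*y + 2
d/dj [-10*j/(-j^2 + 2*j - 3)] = 10*(3 - j^2)/(j^4 - 4*j^3 + 10*j^2 - 12*j + 9)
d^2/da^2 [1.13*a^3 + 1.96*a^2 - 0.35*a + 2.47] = 6.78*a + 3.92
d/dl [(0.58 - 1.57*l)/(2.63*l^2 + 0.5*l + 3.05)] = (4.1291*l^2 - 3.0508*l - 5.0785)/(6.9169*l^4 + 2.63*l^3 + 16.293*l^2 + 3.05*l + 9.3025)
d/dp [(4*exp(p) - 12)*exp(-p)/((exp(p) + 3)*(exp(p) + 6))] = 8*(-exp(3*p) + 27*exp(p) + 27)*exp(-p)/(exp(4*p) + 18*exp(3*p) + 117*exp(2*p) + 324*exp(p) + 324)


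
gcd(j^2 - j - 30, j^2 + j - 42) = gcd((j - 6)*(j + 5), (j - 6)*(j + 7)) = j - 6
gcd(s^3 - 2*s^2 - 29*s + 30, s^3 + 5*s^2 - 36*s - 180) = s^2 - s - 30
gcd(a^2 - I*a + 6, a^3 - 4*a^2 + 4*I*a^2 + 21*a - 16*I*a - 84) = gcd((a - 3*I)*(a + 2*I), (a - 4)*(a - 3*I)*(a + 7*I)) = a - 3*I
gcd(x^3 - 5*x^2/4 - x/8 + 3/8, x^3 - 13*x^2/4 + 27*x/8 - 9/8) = x^2 - 7*x/4 + 3/4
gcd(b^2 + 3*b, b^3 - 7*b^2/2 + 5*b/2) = b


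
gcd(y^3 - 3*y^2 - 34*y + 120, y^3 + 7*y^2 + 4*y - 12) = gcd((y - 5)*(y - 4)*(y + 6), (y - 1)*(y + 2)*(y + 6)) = y + 6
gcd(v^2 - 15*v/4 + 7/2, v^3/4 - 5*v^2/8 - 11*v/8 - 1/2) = 1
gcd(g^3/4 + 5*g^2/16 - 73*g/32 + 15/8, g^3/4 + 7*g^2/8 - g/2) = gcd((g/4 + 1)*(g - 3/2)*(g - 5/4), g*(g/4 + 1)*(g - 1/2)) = g + 4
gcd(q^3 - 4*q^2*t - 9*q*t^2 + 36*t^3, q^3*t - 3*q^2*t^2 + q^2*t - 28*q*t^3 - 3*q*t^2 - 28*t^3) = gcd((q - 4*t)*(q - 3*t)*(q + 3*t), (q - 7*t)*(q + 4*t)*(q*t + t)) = 1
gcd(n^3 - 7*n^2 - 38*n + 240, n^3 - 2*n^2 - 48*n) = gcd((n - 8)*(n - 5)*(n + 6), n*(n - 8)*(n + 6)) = n^2 - 2*n - 48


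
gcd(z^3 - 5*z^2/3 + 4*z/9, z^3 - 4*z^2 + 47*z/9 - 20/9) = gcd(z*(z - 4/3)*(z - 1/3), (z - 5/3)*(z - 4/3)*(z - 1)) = z - 4/3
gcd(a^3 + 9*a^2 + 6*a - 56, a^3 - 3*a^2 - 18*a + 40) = a^2 + 2*a - 8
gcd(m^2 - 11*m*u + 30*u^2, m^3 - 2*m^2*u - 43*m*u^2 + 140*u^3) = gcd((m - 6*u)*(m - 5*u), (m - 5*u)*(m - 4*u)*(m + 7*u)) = -m + 5*u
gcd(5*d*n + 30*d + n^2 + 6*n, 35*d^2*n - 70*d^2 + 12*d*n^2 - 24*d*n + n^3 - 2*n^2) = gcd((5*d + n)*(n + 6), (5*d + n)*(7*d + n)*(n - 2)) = 5*d + n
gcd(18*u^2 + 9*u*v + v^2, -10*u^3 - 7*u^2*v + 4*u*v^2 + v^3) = 1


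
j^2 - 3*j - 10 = (j - 5)*(j + 2)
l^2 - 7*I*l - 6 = (l - 6*I)*(l - I)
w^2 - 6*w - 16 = (w - 8)*(w + 2)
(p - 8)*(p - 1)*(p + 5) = p^3 - 4*p^2 - 37*p + 40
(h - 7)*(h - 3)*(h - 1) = h^3 - 11*h^2 + 31*h - 21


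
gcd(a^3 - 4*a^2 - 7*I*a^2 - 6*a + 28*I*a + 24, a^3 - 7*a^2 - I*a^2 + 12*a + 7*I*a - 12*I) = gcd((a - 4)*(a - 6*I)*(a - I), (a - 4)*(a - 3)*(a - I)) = a^2 + a*(-4 - I) + 4*I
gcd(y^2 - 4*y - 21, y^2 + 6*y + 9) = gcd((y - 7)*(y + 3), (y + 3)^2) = y + 3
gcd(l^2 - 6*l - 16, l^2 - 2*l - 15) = 1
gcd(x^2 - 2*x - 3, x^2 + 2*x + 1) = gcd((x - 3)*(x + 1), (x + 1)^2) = x + 1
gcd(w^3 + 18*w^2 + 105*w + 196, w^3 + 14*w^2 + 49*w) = w^2 + 14*w + 49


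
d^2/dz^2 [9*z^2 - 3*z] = 18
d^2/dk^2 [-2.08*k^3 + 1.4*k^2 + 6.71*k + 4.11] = 2.8 - 12.48*k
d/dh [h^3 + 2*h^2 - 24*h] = 3*h^2 + 4*h - 24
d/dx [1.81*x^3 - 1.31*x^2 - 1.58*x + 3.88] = 5.43*x^2 - 2.62*x - 1.58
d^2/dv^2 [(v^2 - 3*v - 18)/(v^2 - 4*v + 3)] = 2*(v^3 - 63*v^2 + 243*v - 261)/(v^6 - 12*v^5 + 57*v^4 - 136*v^3 + 171*v^2 - 108*v + 27)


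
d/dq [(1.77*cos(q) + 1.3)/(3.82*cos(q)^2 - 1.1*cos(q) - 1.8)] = (6.7614*cos(q)^2 + 9.932*cos(q) + 1.756)*sin(q)/(14.5924*cos(q)^4 - 8.404*cos(q)^3 - 12.542*cos(q)^2 + 3.96*cos(q) + 3.24)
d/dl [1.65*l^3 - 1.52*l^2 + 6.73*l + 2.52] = 4.95*l^2 - 3.04*l + 6.73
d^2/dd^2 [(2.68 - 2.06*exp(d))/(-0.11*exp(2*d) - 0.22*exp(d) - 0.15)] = (0.024926*exp(4*d) - 0.179564*exp(3*d) - 0.398508*exp(2*d) - 0.020812*exp(d) + 0.13479)*exp(d)/(0.001331*exp(6*d) + 0.007986*exp(5*d) + 0.021417*exp(4*d) + 0.032428*exp(3*d) + 0.029205*exp(2*d) + 0.01485*exp(d) + 0.003375)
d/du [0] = 0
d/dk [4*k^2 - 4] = 8*k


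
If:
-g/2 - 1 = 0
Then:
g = -2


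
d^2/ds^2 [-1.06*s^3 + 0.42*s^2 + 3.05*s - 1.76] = 0.84 - 6.36*s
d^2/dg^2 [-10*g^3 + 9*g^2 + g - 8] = 18 - 60*g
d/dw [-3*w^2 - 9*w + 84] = -6*w - 9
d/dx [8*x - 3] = 8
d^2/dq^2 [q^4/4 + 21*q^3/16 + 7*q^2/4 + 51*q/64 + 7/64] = 3*q^2 + 63*q/8 + 7/2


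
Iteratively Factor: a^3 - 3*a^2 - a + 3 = (a - 3)*(a^2 - 1) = (a - 3)*(a + 1)*(a - 1)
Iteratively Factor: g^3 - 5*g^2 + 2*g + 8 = (g + 1)*(g^2 - 6*g + 8) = (g - 4)*(g + 1)*(g - 2)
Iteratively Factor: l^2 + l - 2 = (l - 1)*(l + 2)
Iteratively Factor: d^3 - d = (d - 1)*(d^2 + d) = (d - 1)*(d + 1)*(d)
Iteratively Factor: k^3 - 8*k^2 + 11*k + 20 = (k + 1)*(k^2 - 9*k + 20) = (k - 4)*(k + 1)*(k - 5)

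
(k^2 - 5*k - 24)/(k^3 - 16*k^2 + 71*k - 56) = (k + 3)/(k^2 - 8*k + 7)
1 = 1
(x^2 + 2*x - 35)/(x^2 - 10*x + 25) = (x + 7)/(x - 5)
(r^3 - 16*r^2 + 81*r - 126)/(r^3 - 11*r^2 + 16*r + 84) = (r - 3)/(r + 2)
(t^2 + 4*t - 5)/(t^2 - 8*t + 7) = (t + 5)/(t - 7)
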